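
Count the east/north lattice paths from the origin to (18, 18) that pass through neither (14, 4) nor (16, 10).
Number of paths = 8830599225

Inclusion–exclusion. Total paths: C(36, 18) = 9075135300. Through P₁: C(18, 14)·C(18, 4) = 9363600. Through P₂: C(26, 16)·C(10, 2) = 239028075. Since P₁ is strictly southwest of P₂, a monotone path through both must visit P₁ then P₂; paths through both = C(18, 14)·C(8, 2)·C(10, 2) = 3855600. Avoid both = 9075135300 − 9363600 − 239028075 + 3855600 = 8830599225.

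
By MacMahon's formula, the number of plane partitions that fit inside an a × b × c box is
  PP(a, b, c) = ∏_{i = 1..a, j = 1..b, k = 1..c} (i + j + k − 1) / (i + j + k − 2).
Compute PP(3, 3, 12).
PP(3, 3, 12) = 4331600

Evaluate the triple product over i = 1..3, j = 1..3, k = 1..12. The factors are (2/1) · (3/2) · (4/3) · (5/4) · (6/5) · (7/6) · (8/7) · (9/8) · … (108 factors total). The numerators and denominators telescope so the product is an integer; carrying out the multiplication exactly gives PP(3, 3, 12) = 4331600.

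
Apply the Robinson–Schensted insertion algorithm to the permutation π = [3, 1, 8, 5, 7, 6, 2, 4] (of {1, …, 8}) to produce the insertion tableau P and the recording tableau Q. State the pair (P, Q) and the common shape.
P = [1, 2, 4] / [3, 5, 6] / [7] / [8];  Q = [1, 3, 5] / [2, 4, 8] / [6] / [7];  common shape = (3, 3, 1, 1)

Row-insert the values π_1, π_2, … into P one at a time, bumping the leftmost entry strictly greater than the inserted value down to the next row. The recording tableau Q records, in position (i, j), the step at which that cell was added to P.
  Insert 3 (step 1): P = [3];  Q = [1]
  Insert 1 (step 2): P = [1] / [3];  Q = [1] / [2]
  Insert 8 (step 3): P = [1, 8] / [3];  Q = [1, 3] / [2]
  Insert 5 (step 4): P = [1, 5] / [3, 8];  Q = [1, 3] / [2, 4]
  Insert 7 (step 5): P = [1, 5, 7] / [3, 8];  Q = [1, 3, 5] / [2, 4]
  Insert 6 (step 6): P = [1, 5, 6] / [3, 7] / [8];  Q = [1, 3, 5] / [2, 4] / [6]
  Insert 2 (step 7): P = [1, 2, 6] / [3, 5] / [7] / [8];  Q = [1, 3, 5] / [2, 4] / [6] / [7]
  Insert 4 (step 8): P = [1, 2, 4] / [3, 5, 6] / [7] / [8];  Q = [1, 3, 5] / [2, 4, 8] / [6] / [7]
Final shape: (3, 3, 1, 1).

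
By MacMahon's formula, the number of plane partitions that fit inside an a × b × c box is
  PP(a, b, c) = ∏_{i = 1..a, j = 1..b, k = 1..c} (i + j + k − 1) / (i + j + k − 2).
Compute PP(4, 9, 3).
PP(4, 9, 3) = 13026013

Evaluate the triple product over i = 1..4, j = 1..9, k = 1..3. The factors are (2/1) · (3/2) · (4/3) · (3/2) · (4/3) · (5/4) · (4/3) · (5/4) · … (108 factors total). The numerators and denominators telescope so the product is an integer; carrying out the multiplication exactly gives PP(4, 9, 3) = 13026013.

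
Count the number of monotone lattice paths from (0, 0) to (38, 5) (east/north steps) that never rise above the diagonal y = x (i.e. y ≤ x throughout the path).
Number of paths = 839188

By the reflection principle (André's argument), the number of monotone paths to (38, 5) with n ≤ m that never go above y = x is C(43, 38) − C(43, 39) = 962598 − 123410 = 839188.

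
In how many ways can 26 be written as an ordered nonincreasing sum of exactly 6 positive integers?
p(26, 6 parts) = 282

Partitions of n into exactly k parts are in bijection with partitions of n − k into at most k parts (subtract 1 from each part). So p(26, exactly 6) = p(20, parts ≤ 6). Computing via the recurrence p(m, j) = p(m, j−1) + p(m−j, j) gives 282.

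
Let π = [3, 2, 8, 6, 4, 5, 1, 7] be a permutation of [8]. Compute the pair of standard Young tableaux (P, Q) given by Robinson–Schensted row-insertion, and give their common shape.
P = [1, 4, 5, 7] / [2, 6] / [3] / [8];  Q = [1, 3, 6, 8] / [2, 4] / [5] / [7];  common shape = (4, 2, 1, 1)

Row-insert the values π_1, π_2, … into P one at a time, bumping the leftmost entry strictly greater than the inserted value down to the next row. The recording tableau Q records, in position (i, j), the step at which that cell was added to P.
  Insert 3 (step 1): P = [3];  Q = [1]
  Insert 2 (step 2): P = [2] / [3];  Q = [1] / [2]
  Insert 8 (step 3): P = [2, 8] / [3];  Q = [1, 3] / [2]
  Insert 6 (step 4): P = [2, 6] / [3, 8];  Q = [1, 3] / [2, 4]
  Insert 4 (step 5): P = [2, 4] / [3, 6] / [8];  Q = [1, 3] / [2, 4] / [5]
  Insert 5 (step 6): P = [2, 4, 5] / [3, 6] / [8];  Q = [1, 3, 6] / [2, 4] / [5]
  Insert 1 (step 7): P = [1, 4, 5] / [2, 6] / [3] / [8];  Q = [1, 3, 6] / [2, 4] / [5] / [7]
  Insert 7 (step 8): P = [1, 4, 5, 7] / [2, 6] / [3] / [8];  Q = [1, 3, 6, 8] / [2, 4] / [5] / [7]
Final shape: (4, 2, 1, 1).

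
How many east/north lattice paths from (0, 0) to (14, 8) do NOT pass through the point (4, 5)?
Number of paths = 283734

Total paths from (0, 0) to (14, 8): C(22, 14) = 319770. Paths through (4, 5): (paths (0, 0) → (4, 5)) × (paths (4, 5) → (14, 8)) = C(9, 4) · C(13, 10) = 126 · 286 = 36036. Avoidance count = 319770 − 36036 = 283734.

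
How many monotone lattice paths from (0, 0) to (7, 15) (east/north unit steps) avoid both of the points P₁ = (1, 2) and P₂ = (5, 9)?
Number of paths = 60812

Inclusion–exclusion. Total paths: C(22, 7) = 170544. Through P₁: C(3, 1)·C(19, 6) = 81396. Through P₂: C(14, 5)·C(8, 2) = 56056. Since P₁ is strictly southwest of P₂, a monotone path through both must visit P₁ then P₂; paths through both = C(3, 1)·C(11, 4)·C(8, 2) = 27720. Avoid both = 170544 − 81396 − 56056 + 27720 = 60812.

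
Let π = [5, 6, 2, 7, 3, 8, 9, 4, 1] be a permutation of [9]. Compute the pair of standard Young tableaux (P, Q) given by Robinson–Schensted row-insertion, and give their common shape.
P = [1, 3, 4, 8, 9] / [2, 6, 7] / [5];  Q = [1, 2, 4, 6, 7] / [3, 5, 8] / [9];  common shape = (5, 3, 1)

Row-insert the values π_1, π_2, … into P one at a time, bumping the leftmost entry strictly greater than the inserted value down to the next row. The recording tableau Q records, in position (i, j), the step at which that cell was added to P.
  Insert 5 (step 1): P = [5];  Q = [1]
  Insert 6 (step 2): P = [5, 6];  Q = [1, 2]
  Insert 2 (step 3): P = [2, 6] / [5];  Q = [1, 2] / [3]
  Insert 7 (step 4): P = [2, 6, 7] / [5];  Q = [1, 2, 4] / [3]
  Insert 3 (step 5): P = [2, 3, 7] / [5, 6];  Q = [1, 2, 4] / [3, 5]
  Insert 8 (step 6): P = [2, 3, 7, 8] / [5, 6];  Q = [1, 2, 4, 6] / [3, 5]
  Insert 9 (step 7): P = [2, 3, 7, 8, 9] / [5, 6];  Q = [1, 2, 4, 6, 7] / [3, 5]
  Insert 4 (step 8): P = [2, 3, 4, 8, 9] / [5, 6, 7];  Q = [1, 2, 4, 6, 7] / [3, 5, 8]
  Insert 1 (step 9): P = [1, 3, 4, 8, 9] / [2, 6, 7] / [5];  Q = [1, 2, 4, 6, 7] / [3, 5, 8] / [9]
Final shape: (5, 3, 1).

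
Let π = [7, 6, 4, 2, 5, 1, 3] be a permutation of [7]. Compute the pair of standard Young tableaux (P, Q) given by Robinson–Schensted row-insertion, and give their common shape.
P = [1, 3] / [2, 5] / [4] / [6] / [7];  Q = [1, 5] / [2, 7] / [3] / [4] / [6];  common shape = (2, 2, 1, 1, 1)

Row-insert the values π_1, π_2, … into P one at a time, bumping the leftmost entry strictly greater than the inserted value down to the next row. The recording tableau Q records, in position (i, j), the step at which that cell was added to P.
  Insert 7 (step 1): P = [7];  Q = [1]
  Insert 6 (step 2): P = [6] / [7];  Q = [1] / [2]
  Insert 4 (step 3): P = [4] / [6] / [7];  Q = [1] / [2] / [3]
  Insert 2 (step 4): P = [2] / [4] / [6] / [7];  Q = [1] / [2] / [3] / [4]
  Insert 5 (step 5): P = [2, 5] / [4] / [6] / [7];  Q = [1, 5] / [2] / [3] / [4]
  Insert 1 (step 6): P = [1, 5] / [2] / [4] / [6] / [7];  Q = [1, 5] / [2] / [3] / [4] / [6]
  Insert 3 (step 7): P = [1, 3] / [2, 5] / [4] / [6] / [7];  Q = [1, 5] / [2, 7] / [3] / [4] / [6]
Final shape: (2, 2, 1, 1, 1).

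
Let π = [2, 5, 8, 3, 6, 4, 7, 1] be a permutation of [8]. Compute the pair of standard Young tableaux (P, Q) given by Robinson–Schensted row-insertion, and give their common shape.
P = [1, 3, 4, 7] / [2, 6] / [5] / [8];  Q = [1, 2, 3, 7] / [4, 5] / [6] / [8];  common shape = (4, 2, 1, 1)

Row-insert the values π_1, π_2, … into P one at a time, bumping the leftmost entry strictly greater than the inserted value down to the next row. The recording tableau Q records, in position (i, j), the step at which that cell was added to P.
  Insert 2 (step 1): P = [2];  Q = [1]
  Insert 5 (step 2): P = [2, 5];  Q = [1, 2]
  Insert 8 (step 3): P = [2, 5, 8];  Q = [1, 2, 3]
  Insert 3 (step 4): P = [2, 3, 8] / [5];  Q = [1, 2, 3] / [4]
  Insert 6 (step 5): P = [2, 3, 6] / [5, 8];  Q = [1, 2, 3] / [4, 5]
  Insert 4 (step 6): P = [2, 3, 4] / [5, 6] / [8];  Q = [1, 2, 3] / [4, 5] / [6]
  Insert 7 (step 7): P = [2, 3, 4, 7] / [5, 6] / [8];  Q = [1, 2, 3, 7] / [4, 5] / [6]
  Insert 1 (step 8): P = [1, 3, 4, 7] / [2, 6] / [5] / [8];  Q = [1, 2, 3, 7] / [4, 5] / [6] / [8]
Final shape: (4, 2, 1, 1).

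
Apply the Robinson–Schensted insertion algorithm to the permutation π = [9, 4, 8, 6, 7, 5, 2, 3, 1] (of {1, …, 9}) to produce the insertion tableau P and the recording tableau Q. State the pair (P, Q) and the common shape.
P = [1, 3, 7] / [2, 5] / [4] / [6] / [8] / [9];  Q = [1, 3, 5] / [2, 8] / [4] / [6] / [7] / [9];  common shape = (3, 2, 1, 1, 1, 1)

Row-insert the values π_1, π_2, … into P one at a time, bumping the leftmost entry strictly greater than the inserted value down to the next row. The recording tableau Q records, in position (i, j), the step at which that cell was added to P.
  Insert 9 (step 1): P = [9];  Q = [1]
  Insert 4 (step 2): P = [4] / [9];  Q = [1] / [2]
  Insert 8 (step 3): P = [4, 8] / [9];  Q = [1, 3] / [2]
  Insert 6 (step 4): P = [4, 6] / [8] / [9];  Q = [1, 3] / [2] / [4]
  Insert 7 (step 5): P = [4, 6, 7] / [8] / [9];  Q = [1, 3, 5] / [2] / [4]
  Insert 5 (step 6): P = [4, 5, 7] / [6] / [8] / [9];  Q = [1, 3, 5] / [2] / [4] / [6]
  Insert 2 (step 7): P = [2, 5, 7] / [4] / [6] / [8] / [9];  Q = [1, 3, 5] / [2] / [4] / [6] / [7]
  Insert 3 (step 8): P = [2, 3, 7] / [4, 5] / [6] / [8] / [9];  Q = [1, 3, 5] / [2, 8] / [4] / [6] / [7]
  Insert 1 (step 9): P = [1, 3, 7] / [2, 5] / [4] / [6] / [8] / [9];  Q = [1, 3, 5] / [2, 8] / [4] / [6] / [7] / [9]
Final shape: (3, 2, 1, 1, 1, 1).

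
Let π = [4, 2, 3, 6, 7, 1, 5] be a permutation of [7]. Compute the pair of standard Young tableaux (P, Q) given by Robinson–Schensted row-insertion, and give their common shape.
P = [1, 3, 5, 7] / [2, 6] / [4];  Q = [1, 3, 4, 5] / [2, 7] / [6];  common shape = (4, 2, 1)

Row-insert the values π_1, π_2, … into P one at a time, bumping the leftmost entry strictly greater than the inserted value down to the next row. The recording tableau Q records, in position (i, j), the step at which that cell was added to P.
  Insert 4 (step 1): P = [4];  Q = [1]
  Insert 2 (step 2): P = [2] / [4];  Q = [1] / [2]
  Insert 3 (step 3): P = [2, 3] / [4];  Q = [1, 3] / [2]
  Insert 6 (step 4): P = [2, 3, 6] / [4];  Q = [1, 3, 4] / [2]
  Insert 7 (step 5): P = [2, 3, 6, 7] / [4];  Q = [1, 3, 4, 5] / [2]
  Insert 1 (step 6): P = [1, 3, 6, 7] / [2] / [4];  Q = [1, 3, 4, 5] / [2] / [6]
  Insert 5 (step 7): P = [1, 3, 5, 7] / [2, 6] / [4];  Q = [1, 3, 4, 5] / [2, 7] / [6]
Final shape: (4, 2, 1).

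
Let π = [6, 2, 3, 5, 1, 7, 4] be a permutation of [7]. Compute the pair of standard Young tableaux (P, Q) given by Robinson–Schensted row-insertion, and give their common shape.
P = [1, 3, 4, 7] / [2, 5] / [6];  Q = [1, 3, 4, 6] / [2, 7] / [5];  common shape = (4, 2, 1)

Row-insert the values π_1, π_2, … into P one at a time, bumping the leftmost entry strictly greater than the inserted value down to the next row. The recording tableau Q records, in position (i, j), the step at which that cell was added to P.
  Insert 6 (step 1): P = [6];  Q = [1]
  Insert 2 (step 2): P = [2] / [6];  Q = [1] / [2]
  Insert 3 (step 3): P = [2, 3] / [6];  Q = [1, 3] / [2]
  Insert 5 (step 4): P = [2, 3, 5] / [6];  Q = [1, 3, 4] / [2]
  Insert 1 (step 5): P = [1, 3, 5] / [2] / [6];  Q = [1, 3, 4] / [2] / [5]
  Insert 7 (step 6): P = [1, 3, 5, 7] / [2] / [6];  Q = [1, 3, 4, 6] / [2] / [5]
  Insert 4 (step 7): P = [1, 3, 4, 7] / [2, 5] / [6];  Q = [1, 3, 4, 6] / [2, 7] / [5]
Final shape: (4, 2, 1).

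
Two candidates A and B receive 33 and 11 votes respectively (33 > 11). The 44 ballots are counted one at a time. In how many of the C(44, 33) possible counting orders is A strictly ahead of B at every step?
Strict-lead orderings = 3834669566

Total orderings of the 44 votes with 33 for A: C(44, 33) = 7669339132. By the Bertrand ballot formula (Cycle Lemma / reflection principle), the number of orderings in which A is strictly ahead of B throughout is (p − q)/(p + q) · C(p + q, p) = (33 − 11)/(33 + 11) · 7669339132 = 3834669566.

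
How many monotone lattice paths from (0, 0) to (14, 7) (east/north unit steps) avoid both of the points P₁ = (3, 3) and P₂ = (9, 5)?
Number of paths = 58698

Inclusion–exclusion. Total paths: C(21, 14) = 116280. Through P₁: C(6, 3)·C(15, 11) = 27300. Through P₂: C(14, 9)·C(7, 5) = 42042. Since P₁ is strictly southwest of P₂, a monotone path through both must visit P₁ then P₂; paths through both = C(6, 3)·C(8, 6)·C(7, 5) = 11760. Avoid both = 116280 − 27300 − 42042 + 11760 = 58698.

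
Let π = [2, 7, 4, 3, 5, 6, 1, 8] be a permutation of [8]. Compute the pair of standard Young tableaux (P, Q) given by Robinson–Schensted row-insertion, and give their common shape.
P = [1, 3, 5, 6, 8] / [2] / [4] / [7];  Q = [1, 2, 5, 6, 8] / [3] / [4] / [7];  common shape = (5, 1, 1, 1)

Row-insert the values π_1, π_2, … into P one at a time, bumping the leftmost entry strictly greater than the inserted value down to the next row. The recording tableau Q records, in position (i, j), the step at which that cell was added to P.
  Insert 2 (step 1): P = [2];  Q = [1]
  Insert 7 (step 2): P = [2, 7];  Q = [1, 2]
  Insert 4 (step 3): P = [2, 4] / [7];  Q = [1, 2] / [3]
  Insert 3 (step 4): P = [2, 3] / [4] / [7];  Q = [1, 2] / [3] / [4]
  Insert 5 (step 5): P = [2, 3, 5] / [4] / [7];  Q = [1, 2, 5] / [3] / [4]
  Insert 6 (step 6): P = [2, 3, 5, 6] / [4] / [7];  Q = [1, 2, 5, 6] / [3] / [4]
  Insert 1 (step 7): P = [1, 3, 5, 6] / [2] / [4] / [7];  Q = [1, 2, 5, 6] / [3] / [4] / [7]
  Insert 8 (step 8): P = [1, 3, 5, 6, 8] / [2] / [4] / [7];  Q = [1, 2, 5, 6, 8] / [3] / [4] / [7]
Final shape: (5, 1, 1, 1).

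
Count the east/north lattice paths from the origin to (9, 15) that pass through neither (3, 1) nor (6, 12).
Number of paths = 810304

Inclusion–exclusion. Total paths: C(24, 9) = 1307504. Through P₁: C(4, 3)·C(20, 6) = 155040. Through P₂: C(18, 6)·C(6, 3) = 371280. Since P₁ is strictly southwest of P₂, a monotone path through both must visit P₁ then P₂; paths through both = C(4, 3)·C(14, 3)·C(6, 3) = 29120. Avoid both = 1307504 − 155040 − 371280 + 29120 = 810304.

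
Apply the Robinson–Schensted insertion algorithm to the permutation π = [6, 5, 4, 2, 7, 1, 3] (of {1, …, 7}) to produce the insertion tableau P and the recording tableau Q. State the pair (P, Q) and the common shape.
P = [1, 3] / [2, 7] / [4] / [5] / [6];  Q = [1, 5] / [2, 7] / [3] / [4] / [6];  common shape = (2, 2, 1, 1, 1)

Row-insert the values π_1, π_2, … into P one at a time, bumping the leftmost entry strictly greater than the inserted value down to the next row. The recording tableau Q records, in position (i, j), the step at which that cell was added to P.
  Insert 6 (step 1): P = [6];  Q = [1]
  Insert 5 (step 2): P = [5] / [6];  Q = [1] / [2]
  Insert 4 (step 3): P = [4] / [5] / [6];  Q = [1] / [2] / [3]
  Insert 2 (step 4): P = [2] / [4] / [5] / [6];  Q = [1] / [2] / [3] / [4]
  Insert 7 (step 5): P = [2, 7] / [4] / [5] / [6];  Q = [1, 5] / [2] / [3] / [4]
  Insert 1 (step 6): P = [1, 7] / [2] / [4] / [5] / [6];  Q = [1, 5] / [2] / [3] / [4] / [6]
  Insert 3 (step 7): P = [1, 3] / [2, 7] / [4] / [5] / [6];  Q = [1, 5] / [2, 7] / [3] / [4] / [6]
Final shape: (2, 2, 1, 1, 1).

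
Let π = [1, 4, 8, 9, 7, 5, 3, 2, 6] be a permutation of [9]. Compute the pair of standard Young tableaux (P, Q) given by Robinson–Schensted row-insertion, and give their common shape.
P = [1, 2, 5, 6] / [3, 9] / [4] / [7] / [8];  Q = [1, 2, 3, 4] / [5, 9] / [6] / [7] / [8];  common shape = (4, 2, 1, 1, 1)

Row-insert the values π_1, π_2, … into P one at a time, bumping the leftmost entry strictly greater than the inserted value down to the next row. The recording tableau Q records, in position (i, j), the step at which that cell was added to P.
  Insert 1 (step 1): P = [1];  Q = [1]
  Insert 4 (step 2): P = [1, 4];  Q = [1, 2]
  Insert 8 (step 3): P = [1, 4, 8];  Q = [1, 2, 3]
  Insert 9 (step 4): P = [1, 4, 8, 9];  Q = [1, 2, 3, 4]
  Insert 7 (step 5): P = [1, 4, 7, 9] / [8];  Q = [1, 2, 3, 4] / [5]
  Insert 5 (step 6): P = [1, 4, 5, 9] / [7] / [8];  Q = [1, 2, 3, 4] / [5] / [6]
  Insert 3 (step 7): P = [1, 3, 5, 9] / [4] / [7] / [8];  Q = [1, 2, 3, 4] / [5] / [6] / [7]
  Insert 2 (step 8): P = [1, 2, 5, 9] / [3] / [4] / [7] / [8];  Q = [1, 2, 3, 4] / [5] / [6] / [7] / [8]
  Insert 6 (step 9): P = [1, 2, 5, 6] / [3, 9] / [4] / [7] / [8];  Q = [1, 2, 3, 4] / [5, 9] / [6] / [7] / [8]
Final shape: (4, 2, 1, 1, 1).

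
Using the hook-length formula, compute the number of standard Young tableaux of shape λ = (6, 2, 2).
# SYT of shape (6, 2, 2) = 225

Hook-length formula: f^λ = n! / Π hook(c), product over all cells c of the Young diagram. For λ = (6, 2, 2), n = 10 boxes. Hook lengths by row (left-to-right, top-to-bottom): [8, 7, 4, 3, 2, 1]; [3, 2]; [2, 1]. Product of hooks = 16128. So f^λ = 10! / 16128 = 3628800 / 16128 = 225.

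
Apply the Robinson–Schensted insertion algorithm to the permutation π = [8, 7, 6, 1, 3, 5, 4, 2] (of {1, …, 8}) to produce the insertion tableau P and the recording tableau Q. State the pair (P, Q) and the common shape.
P = [1, 2, 4] / [3] / [5] / [6] / [7] / [8];  Q = [1, 5, 6] / [2] / [3] / [4] / [7] / [8];  common shape = (3, 1, 1, 1, 1, 1)

Row-insert the values π_1, π_2, … into P one at a time, bumping the leftmost entry strictly greater than the inserted value down to the next row. The recording tableau Q records, in position (i, j), the step at which that cell was added to P.
  Insert 8 (step 1): P = [8];  Q = [1]
  Insert 7 (step 2): P = [7] / [8];  Q = [1] / [2]
  Insert 6 (step 3): P = [6] / [7] / [8];  Q = [1] / [2] / [3]
  Insert 1 (step 4): P = [1] / [6] / [7] / [8];  Q = [1] / [2] / [3] / [4]
  Insert 3 (step 5): P = [1, 3] / [6] / [7] / [8];  Q = [1, 5] / [2] / [3] / [4]
  Insert 5 (step 6): P = [1, 3, 5] / [6] / [7] / [8];  Q = [1, 5, 6] / [2] / [3] / [4]
  Insert 4 (step 7): P = [1, 3, 4] / [5] / [6] / [7] / [8];  Q = [1, 5, 6] / [2] / [3] / [4] / [7]
  Insert 2 (step 8): P = [1, 2, 4] / [3] / [5] / [6] / [7] / [8];  Q = [1, 5, 6] / [2] / [3] / [4] / [7] / [8]
Final shape: (3, 1, 1, 1, 1, 1).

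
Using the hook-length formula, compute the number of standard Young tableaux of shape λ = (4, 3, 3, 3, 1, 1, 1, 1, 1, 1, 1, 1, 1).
# SYT of shape (4, 3, 3, 3, 1, 1, 1, 1, 1, 1, 1, 1, 1) = 20518575

Hook-length formula: f^λ = n! / Π hook(c), product over all cells c of the Young diagram. For λ = (4, 3, 3, 3, 1, 1, 1, 1, 1, 1, 1, 1, 1), n = 22 boxes. Hook lengths by row (left-to-right, top-to-bottom): [16, 6, 5, 1]; [14, 4, 3]; [13, 3, 2]; [12, 2, 1]; [9]; [8]; [7]; [6]; [5]; [4]; [3]; [2]; [1]. Product of hooks = 54779668070400. So f^λ = 22! / 54779668070400 = 1124000727777607680000 / 54779668070400 = 20518575.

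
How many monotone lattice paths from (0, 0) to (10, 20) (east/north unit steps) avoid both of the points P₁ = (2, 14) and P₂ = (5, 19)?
Number of paths = 29469951

Inclusion–exclusion. Total paths: C(30, 10) = 30045015. Through P₁: C(16, 2)·C(14, 8) = 360360. Through P₂: C(24, 5)·C(6, 5) = 255024. Since P₁ is strictly southwest of P₂, a monotone path through both must visit P₁ then P₂; paths through both = C(16, 2)·C(8, 3)·C(6, 5) = 40320. Avoid both = 30045015 − 360360 − 255024 + 40320 = 29469951.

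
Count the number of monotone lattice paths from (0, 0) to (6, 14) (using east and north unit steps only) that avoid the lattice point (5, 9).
Number of paths = 26748

Total paths from (0, 0) to (6, 14): C(20, 6) = 38760. Paths through (5, 9): (paths (0, 0) → (5, 9)) × (paths (5, 9) → (6, 14)) = C(14, 5) · C(6, 1) = 2002 · 6 = 12012. Avoidance count = 38760 − 12012 = 26748.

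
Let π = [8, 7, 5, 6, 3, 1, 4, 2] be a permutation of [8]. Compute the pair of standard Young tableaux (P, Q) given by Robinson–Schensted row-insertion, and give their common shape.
P = [1, 2] / [3, 4] / [5, 6] / [7] / [8];  Q = [1, 4] / [2, 7] / [3, 8] / [5] / [6];  common shape = (2, 2, 2, 1, 1)

Row-insert the values π_1, π_2, … into P one at a time, bumping the leftmost entry strictly greater than the inserted value down to the next row. The recording tableau Q records, in position (i, j), the step at which that cell was added to P.
  Insert 8 (step 1): P = [8];  Q = [1]
  Insert 7 (step 2): P = [7] / [8];  Q = [1] / [2]
  Insert 5 (step 3): P = [5] / [7] / [8];  Q = [1] / [2] / [3]
  Insert 6 (step 4): P = [5, 6] / [7] / [8];  Q = [1, 4] / [2] / [3]
  Insert 3 (step 5): P = [3, 6] / [5] / [7] / [8];  Q = [1, 4] / [2] / [3] / [5]
  Insert 1 (step 6): P = [1, 6] / [3] / [5] / [7] / [8];  Q = [1, 4] / [2] / [3] / [5] / [6]
  Insert 4 (step 7): P = [1, 4] / [3, 6] / [5] / [7] / [8];  Q = [1, 4] / [2, 7] / [3] / [5] / [6]
  Insert 2 (step 8): P = [1, 2] / [3, 4] / [5, 6] / [7] / [8];  Q = [1, 4] / [2, 7] / [3, 8] / [5] / [6]
Final shape: (2, 2, 2, 1, 1).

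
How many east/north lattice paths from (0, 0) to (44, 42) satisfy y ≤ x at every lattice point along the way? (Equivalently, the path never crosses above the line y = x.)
Number of paths = 432446640387911341427340

By the reflection principle (André's argument), the number of monotone paths to (44, 42) with n ≤ m that never go above y = x is C(86, 44) − C(86, 45) = 6486699605818670121410100 − 6054252965430758779982760 = 432446640387911341427340.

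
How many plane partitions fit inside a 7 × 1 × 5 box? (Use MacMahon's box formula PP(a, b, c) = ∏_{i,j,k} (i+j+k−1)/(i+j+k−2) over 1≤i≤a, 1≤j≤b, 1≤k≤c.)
PP(7, 1, 5) = 792

Evaluate the triple product over i = 1..7, j = 1..1, k = 1..5. The factors are (2/1) · (3/2) · (4/3) · (5/4) · (6/5) · (3/2) · (4/3) · (5/4) · … (35 factors total). The numerators and denominators telescope so the product is an integer; carrying out the multiplication exactly gives PP(7, 1, 5) = 792.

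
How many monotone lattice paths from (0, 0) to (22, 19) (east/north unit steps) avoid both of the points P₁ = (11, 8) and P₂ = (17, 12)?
Number of paths = 162813926496

Inclusion–exclusion. Total paths: C(41, 22) = 244662670200. Through P₁: C(19, 11)·C(22, 11) = 53317961424. Through P₂: C(29, 17)·C(12, 5) = 41101580520. Since P₁ is strictly southwest of P₂, a monotone path through both must visit P₁ then P₂; paths through both = C(19, 11)·C(10, 6)·C(12, 5) = 12570798240. Avoid both = 244662670200 − 53317961424 − 41101580520 + 12570798240 = 162813926496.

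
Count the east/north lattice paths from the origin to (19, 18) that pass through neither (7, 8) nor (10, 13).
Number of paths = 11942485478

Inclusion–exclusion. Total paths: C(37, 19) = 17672631900. Through P₁: C(15, 7)·C(22, 12) = 4161167010. Through P₂: C(23, 10)·C(14, 9) = 2290420132. Since P₁ is strictly southwest of P₂, a monotone path through both must visit P₁ then P₂; paths through both = C(15, 7)·C(8, 3)·C(14, 9) = 721440720. Avoid both = 17672631900 − 4161167010 − 2290420132 + 721440720 = 11942485478.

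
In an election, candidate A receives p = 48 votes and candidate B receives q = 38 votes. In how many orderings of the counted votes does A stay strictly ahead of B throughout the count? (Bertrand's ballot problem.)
Strict-lead orderings = 433884004713362200929750

Total orderings of the 86 votes with 48 for A: C(86, 48) = 3731402440534914927995850. By the Bertrand ballot formula (Cycle Lemma / reflection principle), the number of orderings in which A is strictly ahead of B throughout is (p − q)/(p + q) · C(p + q, p) = (48 − 38)/(48 + 38) · 3731402440534914927995850 = 433884004713362200929750.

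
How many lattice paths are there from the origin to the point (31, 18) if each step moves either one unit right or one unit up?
Number of paths = 11554258485616

A monotone lattice path from (0, 0) to (31, 18) consists of 31 east steps and 18 north steps in some order, so it is determined by which 31 of the 49 steps are east. The count is C(49, 31) = 11554258485616.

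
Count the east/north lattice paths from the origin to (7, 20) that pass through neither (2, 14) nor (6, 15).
Number of paths = 510606

Inclusion–exclusion. Total paths: C(27, 7) = 888030. Through P₁: C(16, 2)·C(11, 5) = 55440. Through P₂: C(21, 6)·C(6, 1) = 325584. Since P₁ is strictly southwest of P₂, a monotone path through both must visit P₁ then P₂; paths through both = C(16, 2)·C(5, 4)·C(6, 1) = 3600. Avoid both = 888030 − 55440 − 325584 + 3600 = 510606.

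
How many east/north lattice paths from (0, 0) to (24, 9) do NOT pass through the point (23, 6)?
Number of paths = 36667020

Total paths from (0, 0) to (24, 9): C(33, 24) = 38567100. Paths through (23, 6): (paths (0, 0) → (23, 6)) × (paths (23, 6) → (24, 9)) = C(29, 23) · C(4, 1) = 475020 · 4 = 1900080. Avoidance count = 38567100 − 1900080 = 36667020.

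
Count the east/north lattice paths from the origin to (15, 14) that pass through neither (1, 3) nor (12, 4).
Number of paths = 59222368

Inclusion–exclusion. Total paths: C(29, 15) = 77558760. Through P₁: C(4, 1)·C(25, 14) = 17829600. Through P₂: C(16, 12)·C(13, 3) = 520520. Since P₁ is strictly southwest of P₂, a monotone path through both must visit P₁ then P₂; paths through both = C(4, 1)·C(12, 11)·C(13, 3) = 13728. Avoid both = 77558760 − 17829600 − 520520 + 13728 = 59222368.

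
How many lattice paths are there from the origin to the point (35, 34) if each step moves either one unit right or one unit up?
Number of paths = 56093138908331422716

A monotone lattice path from (0, 0) to (35, 34) consists of 35 east steps and 34 north steps in some order, so it is determined by which 35 of the 69 steps are east. The count is C(69, 35) = 56093138908331422716.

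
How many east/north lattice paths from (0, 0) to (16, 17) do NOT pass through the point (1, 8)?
Number of paths = 1155035574

Total paths from (0, 0) to (16, 17): C(33, 16) = 1166803110. Paths through (1, 8): (paths (0, 0) → (1, 8)) × (paths (1, 8) → (16, 17)) = C(9, 1) · C(24, 15) = 9 · 1307504 = 11767536. Avoidance count = 1166803110 − 11767536 = 1155035574.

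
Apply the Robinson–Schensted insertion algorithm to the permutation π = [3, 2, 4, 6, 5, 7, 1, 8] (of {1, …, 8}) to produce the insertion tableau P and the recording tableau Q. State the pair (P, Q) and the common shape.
P = [1, 4, 5, 7, 8] / [2, 6] / [3];  Q = [1, 3, 4, 6, 8] / [2, 5] / [7];  common shape = (5, 2, 1)

Row-insert the values π_1, π_2, … into P one at a time, bumping the leftmost entry strictly greater than the inserted value down to the next row. The recording tableau Q records, in position (i, j), the step at which that cell was added to P.
  Insert 3 (step 1): P = [3];  Q = [1]
  Insert 2 (step 2): P = [2] / [3];  Q = [1] / [2]
  Insert 4 (step 3): P = [2, 4] / [3];  Q = [1, 3] / [2]
  Insert 6 (step 4): P = [2, 4, 6] / [3];  Q = [1, 3, 4] / [2]
  Insert 5 (step 5): P = [2, 4, 5] / [3, 6];  Q = [1, 3, 4] / [2, 5]
  Insert 7 (step 6): P = [2, 4, 5, 7] / [3, 6];  Q = [1, 3, 4, 6] / [2, 5]
  Insert 1 (step 7): P = [1, 4, 5, 7] / [2, 6] / [3];  Q = [1, 3, 4, 6] / [2, 5] / [7]
  Insert 8 (step 8): P = [1, 4, 5, 7, 8] / [2, 6] / [3];  Q = [1, 3, 4, 6, 8] / [2, 5] / [7]
Final shape: (5, 2, 1).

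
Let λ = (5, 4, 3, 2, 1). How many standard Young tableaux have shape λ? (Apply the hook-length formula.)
# SYT of shape (5, 4, 3, 2, 1) = 292864

Hook-length formula: f^λ = n! / Π hook(c), product over all cells c of the Young diagram. For λ = (5, 4, 3, 2, 1), n = 15 boxes. Hook lengths by row (left-to-right, top-to-bottom): [9, 7, 5, 3, 1]; [7, 5, 3, 1]; [5, 3, 1]; [3, 1]; [1]. Product of hooks = 4465125. So f^λ = 15! / 4465125 = 1307674368000 / 4465125 = 292864.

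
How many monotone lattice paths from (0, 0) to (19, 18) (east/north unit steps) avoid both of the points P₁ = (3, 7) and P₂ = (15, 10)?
Number of paths = 14517075300

Inclusion–exclusion. Total paths: C(37, 19) = 17672631900. Through P₁: C(10, 3)·C(27, 16) = 1564547400. Through P₂: C(25, 15)·C(12, 4) = 1618036200. Since P₁ is strictly southwest of P₂, a monotone path through both must visit P₁ then P₂; paths through both = C(10, 3)·C(15, 12)·C(12, 4) = 27027000. Avoid both = 17672631900 − 1564547400 − 1618036200 + 27027000 = 14517075300.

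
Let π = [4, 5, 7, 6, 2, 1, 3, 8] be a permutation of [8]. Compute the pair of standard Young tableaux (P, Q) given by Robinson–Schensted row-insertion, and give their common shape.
P = [1, 3, 6, 8] / [2, 5] / [4] / [7];  Q = [1, 2, 3, 8] / [4, 7] / [5] / [6];  common shape = (4, 2, 1, 1)

Row-insert the values π_1, π_2, … into P one at a time, bumping the leftmost entry strictly greater than the inserted value down to the next row. The recording tableau Q records, in position (i, j), the step at which that cell was added to P.
  Insert 4 (step 1): P = [4];  Q = [1]
  Insert 5 (step 2): P = [4, 5];  Q = [1, 2]
  Insert 7 (step 3): P = [4, 5, 7];  Q = [1, 2, 3]
  Insert 6 (step 4): P = [4, 5, 6] / [7];  Q = [1, 2, 3] / [4]
  Insert 2 (step 5): P = [2, 5, 6] / [4] / [7];  Q = [1, 2, 3] / [4] / [5]
  Insert 1 (step 6): P = [1, 5, 6] / [2] / [4] / [7];  Q = [1, 2, 3] / [4] / [5] / [6]
  Insert 3 (step 7): P = [1, 3, 6] / [2, 5] / [4] / [7];  Q = [1, 2, 3] / [4, 7] / [5] / [6]
  Insert 8 (step 8): P = [1, 3, 6, 8] / [2, 5] / [4] / [7];  Q = [1, 2, 3, 8] / [4, 7] / [5] / [6]
Final shape: (4, 2, 1, 1).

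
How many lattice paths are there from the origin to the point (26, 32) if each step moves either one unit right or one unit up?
Number of paths = 22150361247847371

A monotone lattice path from (0, 0) to (26, 32) consists of 26 east steps and 32 north steps in some order, so it is determined by which 26 of the 58 steps are east. The count is C(58, 26) = 22150361247847371.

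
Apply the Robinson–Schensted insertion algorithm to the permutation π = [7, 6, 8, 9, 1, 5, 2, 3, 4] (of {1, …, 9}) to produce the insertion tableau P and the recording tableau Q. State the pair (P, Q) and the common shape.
P = [1, 2, 3, 4] / [5, 8, 9] / [6] / [7];  Q = [1, 3, 4, 9] / [2, 6, 8] / [5] / [7];  common shape = (4, 3, 1, 1)

Row-insert the values π_1, π_2, … into P one at a time, bumping the leftmost entry strictly greater than the inserted value down to the next row. The recording tableau Q records, in position (i, j), the step at which that cell was added to P.
  Insert 7 (step 1): P = [7];  Q = [1]
  Insert 6 (step 2): P = [6] / [7];  Q = [1] / [2]
  Insert 8 (step 3): P = [6, 8] / [7];  Q = [1, 3] / [2]
  Insert 9 (step 4): P = [6, 8, 9] / [7];  Q = [1, 3, 4] / [2]
  Insert 1 (step 5): P = [1, 8, 9] / [6] / [7];  Q = [1, 3, 4] / [2] / [5]
  Insert 5 (step 6): P = [1, 5, 9] / [6, 8] / [7];  Q = [1, 3, 4] / [2, 6] / [5]
  Insert 2 (step 7): P = [1, 2, 9] / [5, 8] / [6] / [7];  Q = [1, 3, 4] / [2, 6] / [5] / [7]
  Insert 3 (step 8): P = [1, 2, 3] / [5, 8, 9] / [6] / [7];  Q = [1, 3, 4] / [2, 6, 8] / [5] / [7]
  Insert 4 (step 9): P = [1, 2, 3, 4] / [5, 8, 9] / [6] / [7];  Q = [1, 3, 4, 9] / [2, 6, 8] / [5] / [7]
Final shape: (4, 3, 1, 1).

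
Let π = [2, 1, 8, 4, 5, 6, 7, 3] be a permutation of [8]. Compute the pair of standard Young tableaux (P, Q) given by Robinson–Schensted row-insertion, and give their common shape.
P = [1, 3, 5, 6, 7] / [2, 4] / [8];  Q = [1, 3, 5, 6, 7] / [2, 4] / [8];  common shape = (5, 2, 1)

Row-insert the values π_1, π_2, … into P one at a time, bumping the leftmost entry strictly greater than the inserted value down to the next row. The recording tableau Q records, in position (i, j), the step at which that cell was added to P.
  Insert 2 (step 1): P = [2];  Q = [1]
  Insert 1 (step 2): P = [1] / [2];  Q = [1] / [2]
  Insert 8 (step 3): P = [1, 8] / [2];  Q = [1, 3] / [2]
  Insert 4 (step 4): P = [1, 4] / [2, 8];  Q = [1, 3] / [2, 4]
  Insert 5 (step 5): P = [1, 4, 5] / [2, 8];  Q = [1, 3, 5] / [2, 4]
  Insert 6 (step 6): P = [1, 4, 5, 6] / [2, 8];  Q = [1, 3, 5, 6] / [2, 4]
  Insert 7 (step 7): P = [1, 4, 5, 6, 7] / [2, 8];  Q = [1, 3, 5, 6, 7] / [2, 4]
  Insert 3 (step 8): P = [1, 3, 5, 6, 7] / [2, 4] / [8];  Q = [1, 3, 5, 6, 7] / [2, 4] / [8]
Final shape: (5, 2, 1).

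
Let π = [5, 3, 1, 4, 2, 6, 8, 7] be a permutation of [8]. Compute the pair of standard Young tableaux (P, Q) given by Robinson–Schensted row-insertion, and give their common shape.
P = [1, 2, 6, 7] / [3, 4, 8] / [5];  Q = [1, 4, 6, 7] / [2, 5, 8] / [3];  common shape = (4, 3, 1)

Row-insert the values π_1, π_2, … into P one at a time, bumping the leftmost entry strictly greater than the inserted value down to the next row. The recording tableau Q records, in position (i, j), the step at which that cell was added to P.
  Insert 5 (step 1): P = [5];  Q = [1]
  Insert 3 (step 2): P = [3] / [5];  Q = [1] / [2]
  Insert 1 (step 3): P = [1] / [3] / [5];  Q = [1] / [2] / [3]
  Insert 4 (step 4): P = [1, 4] / [3] / [5];  Q = [1, 4] / [2] / [3]
  Insert 2 (step 5): P = [1, 2] / [3, 4] / [5];  Q = [1, 4] / [2, 5] / [3]
  Insert 6 (step 6): P = [1, 2, 6] / [3, 4] / [5];  Q = [1, 4, 6] / [2, 5] / [3]
  Insert 8 (step 7): P = [1, 2, 6, 8] / [3, 4] / [5];  Q = [1, 4, 6, 7] / [2, 5] / [3]
  Insert 7 (step 8): P = [1, 2, 6, 7] / [3, 4, 8] / [5];  Q = [1, 4, 6, 7] / [2, 5, 8] / [3]
Final shape: (4, 3, 1).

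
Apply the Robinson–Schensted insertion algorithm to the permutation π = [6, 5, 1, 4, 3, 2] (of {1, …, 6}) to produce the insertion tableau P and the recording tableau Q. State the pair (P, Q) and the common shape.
P = [1, 2] / [3] / [4] / [5] / [6];  Q = [1, 4] / [2] / [3] / [5] / [6];  common shape = (2, 1, 1, 1, 1)

Row-insert the values π_1, π_2, … into P one at a time, bumping the leftmost entry strictly greater than the inserted value down to the next row. The recording tableau Q records, in position (i, j), the step at which that cell was added to P.
  Insert 6 (step 1): P = [6];  Q = [1]
  Insert 5 (step 2): P = [5] / [6];  Q = [1] / [2]
  Insert 1 (step 3): P = [1] / [5] / [6];  Q = [1] / [2] / [3]
  Insert 4 (step 4): P = [1, 4] / [5] / [6];  Q = [1, 4] / [2] / [3]
  Insert 3 (step 5): P = [1, 3] / [4] / [5] / [6];  Q = [1, 4] / [2] / [3] / [5]
  Insert 2 (step 6): P = [1, 2] / [3] / [4] / [5] / [6];  Q = [1, 4] / [2] / [3] / [5] / [6]
Final shape: (2, 1, 1, 1, 1).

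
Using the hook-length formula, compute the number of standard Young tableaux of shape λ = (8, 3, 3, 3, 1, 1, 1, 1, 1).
# SYT of shape (8, 3, 3, 3, 1, 1, 1, 1, 1) = 522813291

Hook-length formula: f^λ = n! / Π hook(c), product over all cells c of the Young diagram. For λ = (8, 3, 3, 3, 1, 1, 1, 1, 1), n = 22 boxes. Hook lengths by row (left-to-right, top-to-bottom): [16, 10, 9, 5, 4, 3, 2, 1]; [10, 4, 3]; [9, 3, 2]; [8, 2, 1]; [5]; [4]; [3]; [2]; [1]. Product of hooks = 2149908480000. So f^λ = 22! / 2149908480000 = 1124000727777607680000 / 2149908480000 = 522813291.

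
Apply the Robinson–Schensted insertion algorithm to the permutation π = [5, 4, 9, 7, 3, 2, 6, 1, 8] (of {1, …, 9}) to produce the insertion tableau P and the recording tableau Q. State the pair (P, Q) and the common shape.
P = [1, 6, 8] / [2, 7] / [3, 9] / [4] / [5];  Q = [1, 3, 9] / [2, 4] / [5, 7] / [6] / [8];  common shape = (3, 2, 2, 1, 1)

Row-insert the values π_1, π_2, … into P one at a time, bumping the leftmost entry strictly greater than the inserted value down to the next row. The recording tableau Q records, in position (i, j), the step at which that cell was added to P.
  Insert 5 (step 1): P = [5];  Q = [1]
  Insert 4 (step 2): P = [4] / [5];  Q = [1] / [2]
  Insert 9 (step 3): P = [4, 9] / [5];  Q = [1, 3] / [2]
  Insert 7 (step 4): P = [4, 7] / [5, 9];  Q = [1, 3] / [2, 4]
  Insert 3 (step 5): P = [3, 7] / [4, 9] / [5];  Q = [1, 3] / [2, 4] / [5]
  Insert 2 (step 6): P = [2, 7] / [3, 9] / [4] / [5];  Q = [1, 3] / [2, 4] / [5] / [6]
  Insert 6 (step 7): P = [2, 6] / [3, 7] / [4, 9] / [5];  Q = [1, 3] / [2, 4] / [5, 7] / [6]
  Insert 1 (step 8): P = [1, 6] / [2, 7] / [3, 9] / [4] / [5];  Q = [1, 3] / [2, 4] / [5, 7] / [6] / [8]
  Insert 8 (step 9): P = [1, 6, 8] / [2, 7] / [3, 9] / [4] / [5];  Q = [1, 3, 9] / [2, 4] / [5, 7] / [6] / [8]
Final shape: (3, 2, 2, 1, 1).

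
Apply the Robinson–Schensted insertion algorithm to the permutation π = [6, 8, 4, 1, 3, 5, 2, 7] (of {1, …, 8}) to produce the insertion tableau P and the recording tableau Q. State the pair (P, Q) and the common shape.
P = [1, 2, 5, 7] / [3, 8] / [4] / [6];  Q = [1, 2, 6, 8] / [3, 5] / [4] / [7];  common shape = (4, 2, 1, 1)

Row-insert the values π_1, π_2, … into P one at a time, bumping the leftmost entry strictly greater than the inserted value down to the next row. The recording tableau Q records, in position (i, j), the step at which that cell was added to P.
  Insert 6 (step 1): P = [6];  Q = [1]
  Insert 8 (step 2): P = [6, 8];  Q = [1, 2]
  Insert 4 (step 3): P = [4, 8] / [6];  Q = [1, 2] / [3]
  Insert 1 (step 4): P = [1, 8] / [4] / [6];  Q = [1, 2] / [3] / [4]
  Insert 3 (step 5): P = [1, 3] / [4, 8] / [6];  Q = [1, 2] / [3, 5] / [4]
  Insert 5 (step 6): P = [1, 3, 5] / [4, 8] / [6];  Q = [1, 2, 6] / [3, 5] / [4]
  Insert 2 (step 7): P = [1, 2, 5] / [3, 8] / [4] / [6];  Q = [1, 2, 6] / [3, 5] / [4] / [7]
  Insert 7 (step 8): P = [1, 2, 5, 7] / [3, 8] / [4] / [6];  Q = [1, 2, 6, 8] / [3, 5] / [4] / [7]
Final shape: (4, 2, 1, 1).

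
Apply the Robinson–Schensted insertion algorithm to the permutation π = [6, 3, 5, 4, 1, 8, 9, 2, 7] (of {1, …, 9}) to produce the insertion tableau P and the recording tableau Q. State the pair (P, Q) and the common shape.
P = [1, 2, 7, 9] / [3, 4, 8] / [5] / [6];  Q = [1, 3, 6, 7] / [2, 8, 9] / [4] / [5];  common shape = (4, 3, 1, 1)

Row-insert the values π_1, π_2, … into P one at a time, bumping the leftmost entry strictly greater than the inserted value down to the next row. The recording tableau Q records, in position (i, j), the step at which that cell was added to P.
  Insert 6 (step 1): P = [6];  Q = [1]
  Insert 3 (step 2): P = [3] / [6];  Q = [1] / [2]
  Insert 5 (step 3): P = [3, 5] / [6];  Q = [1, 3] / [2]
  Insert 4 (step 4): P = [3, 4] / [5] / [6];  Q = [1, 3] / [2] / [4]
  Insert 1 (step 5): P = [1, 4] / [3] / [5] / [6];  Q = [1, 3] / [2] / [4] / [5]
  Insert 8 (step 6): P = [1, 4, 8] / [3] / [5] / [6];  Q = [1, 3, 6] / [2] / [4] / [5]
  Insert 9 (step 7): P = [1, 4, 8, 9] / [3] / [5] / [6];  Q = [1, 3, 6, 7] / [2] / [4] / [5]
  Insert 2 (step 8): P = [1, 2, 8, 9] / [3, 4] / [5] / [6];  Q = [1, 3, 6, 7] / [2, 8] / [4] / [5]
  Insert 7 (step 9): P = [1, 2, 7, 9] / [3, 4, 8] / [5] / [6];  Q = [1, 3, 6, 7] / [2, 8, 9] / [4] / [5]
Final shape: (4, 3, 1, 1).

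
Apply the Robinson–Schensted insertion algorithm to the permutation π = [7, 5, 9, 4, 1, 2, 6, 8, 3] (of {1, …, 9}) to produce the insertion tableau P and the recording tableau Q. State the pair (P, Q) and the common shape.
P = [1, 2, 3, 8] / [4, 6] / [5, 9] / [7];  Q = [1, 3, 7, 8] / [2, 6] / [4, 9] / [5];  common shape = (4, 2, 2, 1)

Row-insert the values π_1, π_2, … into P one at a time, bumping the leftmost entry strictly greater than the inserted value down to the next row. The recording tableau Q records, in position (i, j), the step at which that cell was added to P.
  Insert 7 (step 1): P = [7];  Q = [1]
  Insert 5 (step 2): P = [5] / [7];  Q = [1] / [2]
  Insert 9 (step 3): P = [5, 9] / [7];  Q = [1, 3] / [2]
  Insert 4 (step 4): P = [4, 9] / [5] / [7];  Q = [1, 3] / [2] / [4]
  Insert 1 (step 5): P = [1, 9] / [4] / [5] / [7];  Q = [1, 3] / [2] / [4] / [5]
  Insert 2 (step 6): P = [1, 2] / [4, 9] / [5] / [7];  Q = [1, 3] / [2, 6] / [4] / [5]
  Insert 6 (step 7): P = [1, 2, 6] / [4, 9] / [5] / [7];  Q = [1, 3, 7] / [2, 6] / [4] / [5]
  Insert 8 (step 8): P = [1, 2, 6, 8] / [4, 9] / [5] / [7];  Q = [1, 3, 7, 8] / [2, 6] / [4] / [5]
  Insert 3 (step 9): P = [1, 2, 3, 8] / [4, 6] / [5, 9] / [7];  Q = [1, 3, 7, 8] / [2, 6] / [4, 9] / [5]
Final shape: (4, 2, 2, 1).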